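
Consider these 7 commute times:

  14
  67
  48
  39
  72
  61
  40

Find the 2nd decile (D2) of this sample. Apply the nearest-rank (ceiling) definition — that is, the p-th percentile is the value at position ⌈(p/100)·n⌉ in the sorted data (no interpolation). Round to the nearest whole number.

39

Sorted: 14, 39, 40, 48, 61, 67, 72.
n = 7.
Position = ⌈20/100 · 7⌉ = ⌈1.4⌉ = 2.
The value at rank 2 is 39.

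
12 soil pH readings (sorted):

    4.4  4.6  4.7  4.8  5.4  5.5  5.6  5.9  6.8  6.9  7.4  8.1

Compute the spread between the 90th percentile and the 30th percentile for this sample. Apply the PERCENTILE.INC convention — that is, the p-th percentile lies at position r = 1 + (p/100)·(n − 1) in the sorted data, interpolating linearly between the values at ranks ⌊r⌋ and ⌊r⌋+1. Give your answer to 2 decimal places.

2.37

n = 12.
P30: r = 4.3; ranks 4–5 are 4.8, 5.4; interpolating gives 4.98.
P90: r = 10.9; ranks 10–11 are 6.9, 7.4; interpolating gives 7.35.
Difference: 7.35 − 4.98 = 2.37.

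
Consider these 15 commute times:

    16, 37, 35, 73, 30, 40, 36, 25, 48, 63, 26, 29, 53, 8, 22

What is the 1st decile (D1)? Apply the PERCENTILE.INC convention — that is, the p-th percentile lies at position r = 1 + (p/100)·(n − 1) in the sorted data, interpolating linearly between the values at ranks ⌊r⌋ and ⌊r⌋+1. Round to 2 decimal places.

Sorted: 8, 16, 22, 25, 26, 29, 30, 35, 36, 37, 40, 48, 53, 63, 73.
n = 15.
r = 1 + (10/100)·(15 − 1) = 1 + 1.4 = 2.4.
Rank 2 is 16 and rank 3 is 22.
Interpolate: 16 + 0.4·(22 − 16) = 16 + 0.4·6 = 18.4.

18.40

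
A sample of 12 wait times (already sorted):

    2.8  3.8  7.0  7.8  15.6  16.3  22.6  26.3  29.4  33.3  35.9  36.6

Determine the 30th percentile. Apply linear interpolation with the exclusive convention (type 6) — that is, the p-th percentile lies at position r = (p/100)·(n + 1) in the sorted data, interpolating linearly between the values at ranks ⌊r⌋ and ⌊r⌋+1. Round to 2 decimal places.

7.72

n = 12.
r = (30/100)·(12 + 1) = 3.9.
Rank 3 is 7.0 and rank 4 is 7.8.
Interpolate: 7.0 + 0.9·(7.8 − 7.0) = 7.0 + 0.9·0.8 = 7.72.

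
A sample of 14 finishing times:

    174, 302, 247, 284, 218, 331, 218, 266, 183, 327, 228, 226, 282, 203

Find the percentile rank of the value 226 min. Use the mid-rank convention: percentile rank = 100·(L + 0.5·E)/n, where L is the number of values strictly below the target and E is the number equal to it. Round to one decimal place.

39.3

Sorted: 174, 183, 203, 218, 218, 226, 228, 247, 266, 282, 284, 302, 327, 331.
Count below 226: L = 5; count equal: E = 1; n = 14.
Percentile rank = 100·(5 + 0.5·1)/14 = 100·5.5/14 = 39.29.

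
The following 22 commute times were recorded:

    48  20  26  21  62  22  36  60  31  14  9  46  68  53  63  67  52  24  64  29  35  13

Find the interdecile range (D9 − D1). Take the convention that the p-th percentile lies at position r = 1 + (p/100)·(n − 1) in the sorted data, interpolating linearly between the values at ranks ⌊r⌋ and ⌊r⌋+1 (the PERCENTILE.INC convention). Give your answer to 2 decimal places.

49.30

Sorted: 9, 13, 14, 20, 21, 22, 24, 26, 29, 31, 35, 36, 46, 48, 52, 53, 60, 62, 63, 64, 67, 68.
n = 22.
P10: r = 3.1; ranks 3–4 are 14, 20; interpolating gives 14.6.
P90: r = 19.9; ranks 19–20 are 63, 64; interpolating gives 63.9.
Difference: 63.9 − 14.6 = 49.3.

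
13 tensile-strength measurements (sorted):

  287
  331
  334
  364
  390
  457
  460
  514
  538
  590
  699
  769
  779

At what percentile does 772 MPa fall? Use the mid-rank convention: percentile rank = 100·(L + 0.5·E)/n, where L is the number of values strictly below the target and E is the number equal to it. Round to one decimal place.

Count below 772: L = 12; count equal: E = 0; n = 13.
Percentile rank = 100·(12 + 0.5·0)/13 = 100·12/13 = 92.31.

92.3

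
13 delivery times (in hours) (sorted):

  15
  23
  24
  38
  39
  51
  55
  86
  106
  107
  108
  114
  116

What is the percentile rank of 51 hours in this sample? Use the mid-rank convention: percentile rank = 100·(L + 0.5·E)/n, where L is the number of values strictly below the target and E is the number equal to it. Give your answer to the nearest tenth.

Count below 51: L = 5; count equal: E = 1; n = 13.
Percentile rank = 100·(5 + 0.5·1)/13 = 100·5.5/13 = 42.31.

42.3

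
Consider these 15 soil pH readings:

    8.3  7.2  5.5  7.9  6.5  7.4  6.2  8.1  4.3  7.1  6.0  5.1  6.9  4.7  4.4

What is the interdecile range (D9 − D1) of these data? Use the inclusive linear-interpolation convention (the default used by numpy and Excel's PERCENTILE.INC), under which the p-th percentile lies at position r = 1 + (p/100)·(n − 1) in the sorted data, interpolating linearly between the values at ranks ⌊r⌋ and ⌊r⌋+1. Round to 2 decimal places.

3.50

Sorted: 4.3, 4.4, 4.7, 5.1, 5.5, 6.0, 6.2, 6.5, 6.9, 7.1, 7.2, 7.4, 7.9, 8.1, 8.3.
n = 15.
P10: r = 2.4; ranks 2–3 are 4.4, 4.7; interpolating gives 4.52.
P90: r = 13.6; ranks 13–14 are 7.9, 8.1; interpolating gives 8.02.
Difference: 8.02 − 4.52 = 3.5.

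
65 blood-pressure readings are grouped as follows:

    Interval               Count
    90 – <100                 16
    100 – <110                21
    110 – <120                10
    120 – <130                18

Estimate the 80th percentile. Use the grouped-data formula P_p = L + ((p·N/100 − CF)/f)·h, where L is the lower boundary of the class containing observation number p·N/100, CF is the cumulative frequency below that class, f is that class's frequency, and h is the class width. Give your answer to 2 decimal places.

122.78

N = 65; target position k = 80/100 · 65 = 52.
Cumulative frequencies: 16, 37, 47, 65.
Observation 52 falls in the class 120 – <130.
L = 120, CF = 47, f = 18, h = 10.
P80 = 120 + ((52 − 47)/18)·10 = 120 + 2.77778 = 122.778.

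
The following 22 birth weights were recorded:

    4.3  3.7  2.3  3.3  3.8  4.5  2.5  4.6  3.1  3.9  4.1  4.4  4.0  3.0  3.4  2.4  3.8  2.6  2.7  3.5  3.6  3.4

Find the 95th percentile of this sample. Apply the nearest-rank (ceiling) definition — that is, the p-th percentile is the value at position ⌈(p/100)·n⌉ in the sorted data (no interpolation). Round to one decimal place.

Sorted: 2.3, 2.4, 2.5, 2.6, 2.7, 3.0, 3.1, 3.3, 3.4, 3.4, 3.5, 3.6, 3.7, 3.8, 3.8, 3.9, 4.0, 4.1, 4.3, 4.4, 4.5, 4.6.
n = 22.
Position = ⌈95/100 · 22⌉ = ⌈20.9⌉ = 21.
The value at rank 21 is 4.5.

4.5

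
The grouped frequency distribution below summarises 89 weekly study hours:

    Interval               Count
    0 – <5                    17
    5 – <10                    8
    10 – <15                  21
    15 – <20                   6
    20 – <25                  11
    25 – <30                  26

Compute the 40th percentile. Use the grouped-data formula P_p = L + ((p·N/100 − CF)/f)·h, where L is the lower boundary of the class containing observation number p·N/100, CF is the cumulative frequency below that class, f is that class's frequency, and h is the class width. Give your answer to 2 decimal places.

N = 89; target position k = 40/100 · 89 = 35.6.
Cumulative frequencies: 17, 25, 46, 52, 63, 89.
Observation 35.6 falls in the class 10 – <15.
L = 10, CF = 25, f = 21, h = 5.
P40 = 10 + ((35.6 − 25)/21)·5 = 10 + 2.52381 = 12.5238.

12.52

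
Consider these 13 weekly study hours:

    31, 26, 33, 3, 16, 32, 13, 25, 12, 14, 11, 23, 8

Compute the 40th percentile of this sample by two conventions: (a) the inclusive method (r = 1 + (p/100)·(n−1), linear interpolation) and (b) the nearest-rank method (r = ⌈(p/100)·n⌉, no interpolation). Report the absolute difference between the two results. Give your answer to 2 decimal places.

0.20

Sorted: 3, 8, 11, 12, 13, 14, 16, 23, 25, 26, 31, 32, 33.
n = 13.
(a) r = 5.8; between ranks 5 (13) and 6 (14): 13.8.
(b) the nearest-rank method: rank 6 → 14.
|13.8 − 14| = 0.2.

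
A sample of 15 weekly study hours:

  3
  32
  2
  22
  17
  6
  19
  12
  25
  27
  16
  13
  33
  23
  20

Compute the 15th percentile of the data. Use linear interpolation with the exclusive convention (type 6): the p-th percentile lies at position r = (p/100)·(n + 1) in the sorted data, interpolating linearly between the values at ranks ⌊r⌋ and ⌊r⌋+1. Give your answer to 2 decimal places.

4.20

Sorted: 2, 3, 6, 12, 13, 16, 17, 19, 20, 22, 23, 25, 27, 32, 33.
n = 15.
r = (15/100)·(15 + 1) = 2.4.
Rank 2 is 3 and rank 3 is 6.
Interpolate: 3 + 0.4·(6 − 3) = 3 + 0.4·3 = 4.2.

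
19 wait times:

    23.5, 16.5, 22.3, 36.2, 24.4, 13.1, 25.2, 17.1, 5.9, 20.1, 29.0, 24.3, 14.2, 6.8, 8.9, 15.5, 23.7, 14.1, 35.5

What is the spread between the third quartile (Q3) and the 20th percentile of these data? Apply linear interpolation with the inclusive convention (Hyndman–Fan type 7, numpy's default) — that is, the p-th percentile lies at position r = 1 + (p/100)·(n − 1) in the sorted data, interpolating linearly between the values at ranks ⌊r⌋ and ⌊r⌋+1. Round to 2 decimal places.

Sorted: 5.9, 6.8, 8.9, 13.1, 14.1, 14.2, 15.5, 16.5, 17.1, 20.1, 22.3, 23.5, 23.7, 24.3, 24.4, 25.2, 29.0, 35.5, 36.2.
n = 19.
P20: r = 4.6; ranks 4–5 are 13.1, 14.1; interpolating gives 13.7.
P75: r = 14.5; ranks 14–15 are 24.3, 24.4; interpolating gives 24.35.
Difference: 24.35 − 13.7 = 10.65.

10.65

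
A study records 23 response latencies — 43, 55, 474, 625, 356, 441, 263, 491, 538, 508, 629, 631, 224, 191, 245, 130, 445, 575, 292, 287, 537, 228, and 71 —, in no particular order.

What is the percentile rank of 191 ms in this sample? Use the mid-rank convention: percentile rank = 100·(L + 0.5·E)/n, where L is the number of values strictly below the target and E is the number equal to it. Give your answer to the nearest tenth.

19.6

Sorted: 43, 55, 71, 130, 191, 224, 228, 245, 263, 287, 292, 356, 441, 445, 474, 491, 508, 537, 538, 575, 625, 629, 631.
Count below 191: L = 4; count equal: E = 1; n = 23.
Percentile rank = 100·(4 + 0.5·1)/23 = 100·4.5/23 = 19.57.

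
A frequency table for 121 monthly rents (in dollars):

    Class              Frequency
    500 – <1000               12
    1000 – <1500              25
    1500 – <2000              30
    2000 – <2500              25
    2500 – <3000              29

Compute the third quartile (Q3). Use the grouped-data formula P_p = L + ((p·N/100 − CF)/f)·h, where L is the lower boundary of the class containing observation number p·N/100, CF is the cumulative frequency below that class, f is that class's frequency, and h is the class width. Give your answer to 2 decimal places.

N = 121; target position k = 75/100 · 121 = 90.75.
Cumulative frequencies: 12, 37, 67, 92, 121.
Observation 90.75 falls in the class 2000 – <2500.
L = 2000, CF = 67, f = 25, h = 500.
P75 = 2000 + ((90.75 − 67)/25)·500 = 2000 + 475 = 2475.

2475.00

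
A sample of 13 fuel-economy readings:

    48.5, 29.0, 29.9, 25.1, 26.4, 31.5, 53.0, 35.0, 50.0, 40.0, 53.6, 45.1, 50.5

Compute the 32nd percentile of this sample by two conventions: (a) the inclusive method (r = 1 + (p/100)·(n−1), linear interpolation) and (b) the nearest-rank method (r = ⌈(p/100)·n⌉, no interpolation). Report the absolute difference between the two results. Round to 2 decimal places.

0.26

Sorted: 25.1, 26.4, 29.0, 29.9, 31.5, 35.0, 40.0, 45.1, 48.5, 50.0, 50.5, 53.0, 53.6.
n = 13.
(a) r = 4.84; between ranks 4 (29.9) and 5 (31.5): 31.244.
(b) the nearest-rank method: rank 5 → 31.5.
|31.244 − 31.5| = 0.256.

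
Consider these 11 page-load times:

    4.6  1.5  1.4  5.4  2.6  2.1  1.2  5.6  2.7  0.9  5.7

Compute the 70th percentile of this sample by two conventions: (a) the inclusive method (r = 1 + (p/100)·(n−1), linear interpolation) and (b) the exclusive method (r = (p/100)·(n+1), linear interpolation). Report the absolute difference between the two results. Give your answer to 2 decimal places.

Sorted: 0.9, 1.2, 1.4, 1.5, 2.1, 2.6, 2.7, 4.6, 5.4, 5.6, 5.7.
n = 11.
(a) r = 8 → value at rank 8 = 4.6.
(b) r = 8.4; between ranks 8 (4.6) and 9 (5.4): 4.92.
|4.6 − 4.92| = 0.32.

0.32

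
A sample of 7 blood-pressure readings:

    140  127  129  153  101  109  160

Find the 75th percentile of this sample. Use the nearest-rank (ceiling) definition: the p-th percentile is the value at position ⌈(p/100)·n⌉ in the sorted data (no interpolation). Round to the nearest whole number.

153

Sorted: 101, 109, 127, 129, 140, 153, 160.
n = 7.
Position = ⌈75/100 · 7⌉ = ⌈5.25⌉ = 6.
The value at rank 6 is 153.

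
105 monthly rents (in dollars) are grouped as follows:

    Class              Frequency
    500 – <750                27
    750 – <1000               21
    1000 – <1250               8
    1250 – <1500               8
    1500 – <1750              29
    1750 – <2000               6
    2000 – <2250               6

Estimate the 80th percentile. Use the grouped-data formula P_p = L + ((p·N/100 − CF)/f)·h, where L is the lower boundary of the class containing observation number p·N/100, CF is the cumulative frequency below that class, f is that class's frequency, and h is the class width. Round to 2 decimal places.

1672.41

N = 105; target position k = 80/100 · 105 = 84.
Cumulative frequencies: 27, 48, 56, 64, 93, 99, 105.
Observation 84 falls in the class 1500 – <1750.
L = 1500, CF = 64, f = 29, h = 250.
P80 = 1500 + ((84 − 64)/29)·250 = 1500 + 172.414 = 1672.41.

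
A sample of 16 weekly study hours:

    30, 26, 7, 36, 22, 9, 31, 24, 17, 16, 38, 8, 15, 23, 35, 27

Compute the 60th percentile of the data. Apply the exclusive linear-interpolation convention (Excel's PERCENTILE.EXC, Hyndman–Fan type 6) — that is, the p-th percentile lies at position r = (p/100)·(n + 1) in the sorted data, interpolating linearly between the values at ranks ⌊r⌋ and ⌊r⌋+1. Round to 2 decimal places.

Sorted: 7, 8, 9, 15, 16, 17, 22, 23, 24, 26, 27, 30, 31, 35, 36, 38.
n = 16.
r = (60/100)·(16 + 1) = 10.2.
Rank 10 is 26 and rank 11 is 27.
Interpolate: 26 + 0.2·(27 − 26) = 26 + 0.2·1 = 26.2.

26.20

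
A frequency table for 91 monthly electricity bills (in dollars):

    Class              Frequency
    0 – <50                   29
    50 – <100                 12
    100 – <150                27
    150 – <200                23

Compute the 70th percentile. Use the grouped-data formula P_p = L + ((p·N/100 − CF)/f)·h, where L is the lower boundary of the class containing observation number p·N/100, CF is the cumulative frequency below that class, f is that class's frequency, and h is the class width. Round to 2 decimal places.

N = 91; target position k = 70/100 · 91 = 63.7.
Cumulative frequencies: 29, 41, 68, 91.
Observation 63.7 falls in the class 100 – <150.
L = 100, CF = 41, f = 27, h = 50.
P70 = 100 + ((63.7 − 41)/27)·50 = 100 + 42.037 = 142.037.

142.04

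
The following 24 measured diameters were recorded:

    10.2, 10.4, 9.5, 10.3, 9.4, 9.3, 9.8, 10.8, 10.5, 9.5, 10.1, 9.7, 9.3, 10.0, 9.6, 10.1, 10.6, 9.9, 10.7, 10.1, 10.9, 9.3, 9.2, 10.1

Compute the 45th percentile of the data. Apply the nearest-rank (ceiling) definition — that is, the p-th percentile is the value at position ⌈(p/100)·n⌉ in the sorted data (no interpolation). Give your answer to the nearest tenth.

9.9

Sorted: 9.2, 9.3, 9.3, 9.3, 9.4, 9.5, 9.5, 9.6, 9.7, 9.8, 9.9, 10.0, 10.1, 10.1, 10.1, 10.1, 10.2, 10.3, 10.4, 10.5, 10.6, 10.7, 10.8, 10.9.
n = 24.
Position = ⌈45/100 · 24⌉ = ⌈10.8⌉ = 11.
The value at rank 11 is 9.9.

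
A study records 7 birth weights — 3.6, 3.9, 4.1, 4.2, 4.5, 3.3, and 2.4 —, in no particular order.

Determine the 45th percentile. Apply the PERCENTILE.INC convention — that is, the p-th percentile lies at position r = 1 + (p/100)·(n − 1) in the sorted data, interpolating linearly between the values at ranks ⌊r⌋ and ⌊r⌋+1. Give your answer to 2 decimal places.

Sorted: 2.4, 3.3, 3.6, 3.9, 4.1, 4.2, 4.5.
n = 7.
r = 1 + (45/100)·(7 − 1) = 1 + 2.7 = 3.7.
Rank 3 is 3.6 and rank 4 is 3.9.
Interpolate: 3.6 + 0.7·(3.9 − 3.6) = 3.6 + 0.7·0.3 = 3.81.

3.81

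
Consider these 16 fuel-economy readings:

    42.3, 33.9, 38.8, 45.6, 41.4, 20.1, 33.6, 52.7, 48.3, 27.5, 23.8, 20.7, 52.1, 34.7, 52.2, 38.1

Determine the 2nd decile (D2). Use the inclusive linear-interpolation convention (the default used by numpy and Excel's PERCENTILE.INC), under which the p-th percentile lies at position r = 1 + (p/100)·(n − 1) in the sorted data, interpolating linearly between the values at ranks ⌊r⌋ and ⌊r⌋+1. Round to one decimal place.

27.5

Sorted: 20.1, 20.7, 23.8, 27.5, 33.6, 33.9, 34.7, 38.1, 38.8, 41.4, 42.3, 45.6, 48.3, 52.1, 52.2, 52.7.
n = 16.
r = 1 + (20/100)·(16 − 1) = 1 + 3 = 4.
r is an integer, so P20 is the value at rank 4: 27.5.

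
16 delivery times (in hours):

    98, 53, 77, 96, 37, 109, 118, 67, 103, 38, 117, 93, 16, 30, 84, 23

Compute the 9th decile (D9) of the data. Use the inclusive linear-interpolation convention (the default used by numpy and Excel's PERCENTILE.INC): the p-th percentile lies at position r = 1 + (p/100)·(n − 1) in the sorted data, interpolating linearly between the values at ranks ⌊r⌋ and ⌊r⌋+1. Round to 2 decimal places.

Sorted: 16, 23, 30, 37, 38, 53, 67, 77, 84, 93, 96, 98, 103, 109, 117, 118.
n = 16.
r = 1 + (90/100)·(16 − 1) = 1 + 13.5 = 14.5.
Rank 14 is 109 and rank 15 is 117.
Interpolate: 109 + 0.5·(117 − 109) = 109 + 0.5·8 = 113.

113.00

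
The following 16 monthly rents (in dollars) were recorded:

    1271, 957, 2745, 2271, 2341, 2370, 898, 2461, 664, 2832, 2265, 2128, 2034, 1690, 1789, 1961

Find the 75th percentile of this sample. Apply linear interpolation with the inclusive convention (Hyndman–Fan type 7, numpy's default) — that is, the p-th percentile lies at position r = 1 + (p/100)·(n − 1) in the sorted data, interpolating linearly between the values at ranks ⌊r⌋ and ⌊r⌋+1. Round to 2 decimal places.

2348.25

Sorted: 664, 898, 957, 1271, 1690, 1789, 1961, 2034, 2128, 2265, 2271, 2341, 2370, 2461, 2745, 2832.
n = 16.
r = 1 + (75/100)·(16 − 1) = 1 + 11.25 = 12.25.
Rank 12 is 2341 and rank 13 is 2370.
Interpolate: 2341 + 0.25·(2370 − 2341) = 2341 + 0.25·29 = 2348.25.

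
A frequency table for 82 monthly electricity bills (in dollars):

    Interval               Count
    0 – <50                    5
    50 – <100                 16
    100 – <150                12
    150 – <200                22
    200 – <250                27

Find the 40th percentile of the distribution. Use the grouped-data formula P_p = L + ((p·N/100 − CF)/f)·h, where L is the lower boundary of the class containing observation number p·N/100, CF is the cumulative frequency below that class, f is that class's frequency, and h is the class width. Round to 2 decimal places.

N = 82; target position k = 40/100 · 82 = 32.8.
Cumulative frequencies: 5, 21, 33, 55, 82.
Observation 32.8 falls in the class 100 – <150.
L = 100, CF = 21, f = 12, h = 50.
P40 = 100 + ((32.8 − 21)/12)·50 = 100 + 49.1667 = 149.167.

149.17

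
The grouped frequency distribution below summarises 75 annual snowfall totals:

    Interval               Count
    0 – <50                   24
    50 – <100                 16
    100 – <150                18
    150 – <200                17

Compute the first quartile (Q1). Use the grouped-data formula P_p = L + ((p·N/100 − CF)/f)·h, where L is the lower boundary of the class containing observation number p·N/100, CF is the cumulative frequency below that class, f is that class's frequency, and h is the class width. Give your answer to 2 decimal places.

39.06

N = 75; target position k = 25/100 · 75 = 18.75.
Cumulative frequencies: 24, 40, 58, 75.
Observation 18.75 falls in the class 0 – <50.
L = 0, CF = 0, f = 24, h = 50.
P25 = 0 + ((18.75 − 0)/24)·50 = 0 + 39.0625 = 39.0625.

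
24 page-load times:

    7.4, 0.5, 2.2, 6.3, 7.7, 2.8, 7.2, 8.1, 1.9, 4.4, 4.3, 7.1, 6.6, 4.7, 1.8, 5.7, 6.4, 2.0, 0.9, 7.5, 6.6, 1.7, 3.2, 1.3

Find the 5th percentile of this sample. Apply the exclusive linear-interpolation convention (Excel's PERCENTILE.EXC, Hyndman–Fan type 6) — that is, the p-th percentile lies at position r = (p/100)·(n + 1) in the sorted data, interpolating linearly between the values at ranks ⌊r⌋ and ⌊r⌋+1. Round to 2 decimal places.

0.60

Sorted: 0.5, 0.9, 1.3, 1.7, 1.8, 1.9, 2.0, 2.2, 2.8, 3.2, 4.3, 4.4, 4.7, 5.7, 6.3, 6.4, 6.6, 6.6, 7.1, 7.2, 7.4, 7.5, 7.7, 8.1.
n = 24.
r = (5/100)·(24 + 1) = 1.25.
Rank 1 is 0.5 and rank 2 is 0.9.
Interpolate: 0.5 + 0.25·(0.9 − 0.5) = 0.5 + 0.25·0.4 = 0.6.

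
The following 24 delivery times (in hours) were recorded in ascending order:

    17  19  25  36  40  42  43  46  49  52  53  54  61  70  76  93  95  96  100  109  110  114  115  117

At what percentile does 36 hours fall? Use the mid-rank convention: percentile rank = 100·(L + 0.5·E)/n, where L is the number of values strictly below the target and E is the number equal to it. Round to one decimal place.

14.6

Count below 36: L = 3; count equal: E = 1; n = 24.
Percentile rank = 100·(3 + 0.5·1)/24 = 100·3.5/24 = 14.58.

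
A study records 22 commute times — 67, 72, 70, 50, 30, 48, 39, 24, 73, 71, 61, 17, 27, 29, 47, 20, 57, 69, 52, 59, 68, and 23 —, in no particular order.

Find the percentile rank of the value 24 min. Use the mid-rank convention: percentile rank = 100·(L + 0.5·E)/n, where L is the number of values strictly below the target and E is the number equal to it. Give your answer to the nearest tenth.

15.9

Sorted: 17, 20, 23, 24, 27, 29, 30, 39, 47, 48, 50, 52, 57, 59, 61, 67, 68, 69, 70, 71, 72, 73.
Count below 24: L = 3; count equal: E = 1; n = 22.
Percentile rank = 100·(3 + 0.5·1)/22 = 100·3.5/22 = 15.91.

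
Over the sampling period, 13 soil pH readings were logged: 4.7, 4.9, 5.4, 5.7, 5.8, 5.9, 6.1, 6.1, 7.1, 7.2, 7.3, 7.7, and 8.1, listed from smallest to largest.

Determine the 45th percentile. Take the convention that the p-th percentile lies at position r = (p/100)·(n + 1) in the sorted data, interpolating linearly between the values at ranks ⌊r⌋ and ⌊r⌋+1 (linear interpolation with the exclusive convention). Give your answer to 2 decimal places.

n = 13.
r = (45/100)·(13 + 1) = 6.3.
Rank 6 is 5.9 and rank 7 is 6.1.
Interpolate: 5.9 + 0.3·(6.1 − 5.9) = 5.9 + 0.3·0.2 = 5.96.

5.96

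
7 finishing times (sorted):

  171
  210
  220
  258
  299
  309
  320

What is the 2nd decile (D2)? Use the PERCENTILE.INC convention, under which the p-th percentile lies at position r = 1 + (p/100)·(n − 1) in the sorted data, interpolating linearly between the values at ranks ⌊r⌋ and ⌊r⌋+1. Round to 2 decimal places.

212.00

n = 7.
r = 1 + (20/100)·(7 − 1) = 1 + 1.2 = 2.2.
Rank 2 is 210 and rank 3 is 220.
Interpolate: 210 + 0.2·(220 − 210) = 210 + 0.2·10 = 212.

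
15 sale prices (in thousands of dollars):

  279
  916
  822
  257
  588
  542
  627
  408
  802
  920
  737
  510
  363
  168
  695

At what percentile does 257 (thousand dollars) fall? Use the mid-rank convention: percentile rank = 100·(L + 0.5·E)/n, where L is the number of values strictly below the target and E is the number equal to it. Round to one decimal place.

Sorted: 168, 257, 279, 363, 408, 510, 542, 588, 627, 695, 737, 802, 822, 916, 920.
Count below 257: L = 1; count equal: E = 1; n = 15.
Percentile rank = 100·(1 + 0.5·1)/15 = 100·1.5/15 = 10.

10.0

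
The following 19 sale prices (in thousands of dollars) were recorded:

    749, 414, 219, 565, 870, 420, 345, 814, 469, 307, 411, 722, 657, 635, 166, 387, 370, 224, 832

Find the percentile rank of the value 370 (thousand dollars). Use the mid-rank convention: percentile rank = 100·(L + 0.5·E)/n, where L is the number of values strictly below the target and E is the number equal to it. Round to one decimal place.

28.9

Sorted: 166, 219, 224, 307, 345, 370, 387, 411, 414, 420, 469, 565, 635, 657, 722, 749, 814, 832, 870.
Count below 370: L = 5; count equal: E = 1; n = 19.
Percentile rank = 100·(5 + 0.5·1)/19 = 100·5.5/19 = 28.95.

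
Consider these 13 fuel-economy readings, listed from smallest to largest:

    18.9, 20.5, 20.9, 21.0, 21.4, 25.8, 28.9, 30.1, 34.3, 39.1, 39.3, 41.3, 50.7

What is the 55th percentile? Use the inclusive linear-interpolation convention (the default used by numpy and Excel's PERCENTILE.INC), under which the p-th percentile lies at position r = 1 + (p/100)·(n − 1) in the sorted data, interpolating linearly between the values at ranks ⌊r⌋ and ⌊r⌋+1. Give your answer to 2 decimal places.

n = 13.
r = 1 + (55/100)·(13 − 1) = 1 + 6.6 = 7.6.
Rank 7 is 28.9 and rank 8 is 30.1.
Interpolate: 28.9 + 0.6·(30.1 − 28.9) = 28.9 + 0.6·1.2 = 29.62.

29.62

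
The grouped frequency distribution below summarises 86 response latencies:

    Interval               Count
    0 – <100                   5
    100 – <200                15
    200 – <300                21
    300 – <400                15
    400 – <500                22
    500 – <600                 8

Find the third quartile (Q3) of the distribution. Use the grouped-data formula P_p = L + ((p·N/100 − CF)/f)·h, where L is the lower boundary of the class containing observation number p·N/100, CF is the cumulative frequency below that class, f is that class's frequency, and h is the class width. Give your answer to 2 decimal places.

N = 86; target position k = 75/100 · 86 = 64.5.
Cumulative frequencies: 5, 20, 41, 56, 78, 86.
Observation 64.5 falls in the class 400 – <500.
L = 400, CF = 56, f = 22, h = 100.
P75 = 400 + ((64.5 − 56)/22)·100 = 400 + 38.6364 = 438.636.

438.64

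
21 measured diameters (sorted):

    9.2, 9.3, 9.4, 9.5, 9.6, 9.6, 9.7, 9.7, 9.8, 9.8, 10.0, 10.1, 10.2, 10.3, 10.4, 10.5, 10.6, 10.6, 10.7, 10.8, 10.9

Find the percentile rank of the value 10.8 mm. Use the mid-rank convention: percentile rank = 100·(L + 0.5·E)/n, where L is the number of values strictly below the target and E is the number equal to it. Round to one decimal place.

92.9

Count below 10.8: L = 19; count equal: E = 1; n = 21.
Percentile rank = 100·(19 + 0.5·1)/21 = 100·19.5/21 = 92.86.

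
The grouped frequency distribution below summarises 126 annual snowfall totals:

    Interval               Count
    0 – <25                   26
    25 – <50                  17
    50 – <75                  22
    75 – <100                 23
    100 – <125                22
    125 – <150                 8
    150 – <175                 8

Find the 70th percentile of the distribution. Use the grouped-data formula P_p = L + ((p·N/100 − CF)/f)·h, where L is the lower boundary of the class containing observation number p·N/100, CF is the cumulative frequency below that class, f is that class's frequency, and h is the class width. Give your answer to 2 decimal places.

N = 126; target position k = 70/100 · 126 = 88.2.
Cumulative frequencies: 26, 43, 65, 88, 110, 118, 126.
Observation 88.2 falls in the class 100 – <125.
L = 100, CF = 88, f = 22, h = 25.
P70 = 100 + ((88.2 − 88)/22)·25 = 100 + 0.227273 = 100.227.

100.23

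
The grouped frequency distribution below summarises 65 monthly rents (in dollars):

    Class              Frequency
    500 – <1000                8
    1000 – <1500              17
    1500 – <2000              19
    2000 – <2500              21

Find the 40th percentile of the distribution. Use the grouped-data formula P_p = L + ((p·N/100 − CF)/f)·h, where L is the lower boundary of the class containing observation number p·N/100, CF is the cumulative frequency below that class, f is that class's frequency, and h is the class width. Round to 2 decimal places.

N = 65; target position k = 40/100 · 65 = 26.
Cumulative frequencies: 8, 25, 44, 65.
Observation 26 falls in the class 1500 – <2000.
L = 1500, CF = 25, f = 19, h = 500.
P40 = 1500 + ((26 − 25)/19)·500 = 1500 + 26.3158 = 1526.32.

1526.32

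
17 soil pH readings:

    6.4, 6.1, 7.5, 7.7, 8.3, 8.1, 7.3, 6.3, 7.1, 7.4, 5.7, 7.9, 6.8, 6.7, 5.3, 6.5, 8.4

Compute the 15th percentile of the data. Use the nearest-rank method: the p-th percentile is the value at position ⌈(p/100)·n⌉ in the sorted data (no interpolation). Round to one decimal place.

6.1

Sorted: 5.3, 5.7, 6.1, 6.3, 6.4, 6.5, 6.7, 6.8, 7.1, 7.3, 7.4, 7.5, 7.7, 7.9, 8.1, 8.3, 8.4.
n = 17.
Position = ⌈15/100 · 17⌉ = ⌈2.55⌉ = 3.
The value at rank 3 is 6.1.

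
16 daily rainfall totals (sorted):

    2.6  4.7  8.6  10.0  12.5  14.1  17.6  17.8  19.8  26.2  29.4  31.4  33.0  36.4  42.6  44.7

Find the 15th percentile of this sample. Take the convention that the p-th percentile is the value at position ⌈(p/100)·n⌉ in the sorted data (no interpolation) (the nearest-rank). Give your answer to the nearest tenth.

8.6

n = 16.
Position = ⌈15/100 · 16⌉ = ⌈2.4⌉ = 3.
The value at rank 3 is 8.6.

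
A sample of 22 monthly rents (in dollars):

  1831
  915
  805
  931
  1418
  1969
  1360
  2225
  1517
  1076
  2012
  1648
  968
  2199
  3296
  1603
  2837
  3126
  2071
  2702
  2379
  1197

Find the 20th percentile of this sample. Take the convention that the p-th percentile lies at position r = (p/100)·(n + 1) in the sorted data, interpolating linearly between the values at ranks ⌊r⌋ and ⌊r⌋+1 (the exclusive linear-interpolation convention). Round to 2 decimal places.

1032.80

Sorted: 805, 915, 931, 968, 1076, 1197, 1360, 1418, 1517, 1603, 1648, 1831, 1969, 2012, 2071, 2199, 2225, 2379, 2702, 2837, 3126, 3296.
n = 22.
r = (20/100)·(22 + 1) = 4.6.
Rank 4 is 968 and rank 5 is 1076.
Interpolate: 968 + 0.6·(1076 − 968) = 968 + 0.6·108 = 1032.8.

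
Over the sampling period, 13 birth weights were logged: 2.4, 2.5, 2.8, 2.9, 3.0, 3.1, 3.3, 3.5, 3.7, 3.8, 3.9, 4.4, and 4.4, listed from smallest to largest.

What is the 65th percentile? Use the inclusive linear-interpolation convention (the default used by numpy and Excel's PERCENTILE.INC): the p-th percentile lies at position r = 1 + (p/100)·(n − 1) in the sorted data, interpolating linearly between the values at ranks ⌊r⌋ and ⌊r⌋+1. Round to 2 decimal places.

n = 13.
r = 1 + (65/100)·(13 − 1) = 1 + 7.8 = 8.8.
Rank 8 is 3.5 and rank 9 is 3.7.
Interpolate: 3.5 + 0.8·(3.7 − 3.5) = 3.5 + 0.8·0.2 = 3.66.

3.66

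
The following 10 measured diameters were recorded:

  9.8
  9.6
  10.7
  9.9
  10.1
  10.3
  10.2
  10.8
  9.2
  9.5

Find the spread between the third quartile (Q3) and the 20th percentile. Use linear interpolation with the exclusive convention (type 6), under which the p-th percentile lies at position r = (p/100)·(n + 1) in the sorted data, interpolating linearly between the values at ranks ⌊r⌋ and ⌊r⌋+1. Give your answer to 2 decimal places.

Sorted: 9.2, 9.5, 9.6, 9.8, 9.9, 10.1, 10.2, 10.3, 10.7, 10.8.
n = 10.
P20: r = 2.2; ranks 2–3 are 9.5, 9.6; interpolating gives 9.52.
P75: r = 8.25; ranks 8–9 are 10.3, 10.7; interpolating gives 10.4.
Difference: 10.4 − 9.52 = 0.88.

0.88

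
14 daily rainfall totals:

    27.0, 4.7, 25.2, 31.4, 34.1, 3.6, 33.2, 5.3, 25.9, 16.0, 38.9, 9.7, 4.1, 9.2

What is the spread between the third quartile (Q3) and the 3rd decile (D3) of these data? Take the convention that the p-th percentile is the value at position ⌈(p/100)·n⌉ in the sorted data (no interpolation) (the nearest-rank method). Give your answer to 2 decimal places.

Sorted: 3.6, 4.1, 4.7, 5.3, 9.2, 9.7, 16.0, 25.2, 25.9, 27.0, 31.4, 33.2, 34.1, 38.9.
n = 14.
P30: rank ⌈30/100·14⌉ = 5 → 9.2.
P75: rank ⌈75/100·14⌉ = 11 → 31.4.
Difference: 31.4 − 9.2 = 22.2.

22.20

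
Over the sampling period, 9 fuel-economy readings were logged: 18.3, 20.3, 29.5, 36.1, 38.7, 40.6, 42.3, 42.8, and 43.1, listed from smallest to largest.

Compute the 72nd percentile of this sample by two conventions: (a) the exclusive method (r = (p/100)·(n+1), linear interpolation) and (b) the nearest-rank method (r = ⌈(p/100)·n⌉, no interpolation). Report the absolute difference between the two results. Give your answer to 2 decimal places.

0.10

n = 9.
(a) r = 7.2; between ranks 7 (42.3) and 8 (42.8): 42.4.
(b) the nearest-rank method: rank 7 → 42.3.
|42.4 − 42.3| = 0.1.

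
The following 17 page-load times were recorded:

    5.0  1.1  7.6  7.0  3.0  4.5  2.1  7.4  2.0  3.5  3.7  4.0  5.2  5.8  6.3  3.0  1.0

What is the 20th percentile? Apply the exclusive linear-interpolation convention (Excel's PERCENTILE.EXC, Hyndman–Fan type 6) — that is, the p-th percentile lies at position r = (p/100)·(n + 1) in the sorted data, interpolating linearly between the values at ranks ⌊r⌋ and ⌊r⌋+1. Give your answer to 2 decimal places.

Sorted: 1.0, 1.1, 2.0, 2.1, 3.0, 3.0, 3.5, 3.7, 4.0, 4.5, 5.0, 5.2, 5.8, 6.3, 7.0, 7.4, 7.6.
n = 17.
r = (20/100)·(17 + 1) = 3.6.
Rank 3 is 2.0 and rank 4 is 2.1.
Interpolate: 2.0 + 0.6·(2.1 − 2.0) = 2.0 + 0.6·0.1 = 2.06.

2.06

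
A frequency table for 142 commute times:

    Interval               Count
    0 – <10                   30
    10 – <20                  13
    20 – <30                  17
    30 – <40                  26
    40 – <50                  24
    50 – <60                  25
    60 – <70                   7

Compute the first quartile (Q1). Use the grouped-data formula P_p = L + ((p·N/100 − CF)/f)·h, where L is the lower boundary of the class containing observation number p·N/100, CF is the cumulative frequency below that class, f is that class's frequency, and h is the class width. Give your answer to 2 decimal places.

14.23

N = 142; target position k = 25/100 · 142 = 35.5.
Cumulative frequencies: 30, 43, 60, 86, 110, 135, 142.
Observation 35.5 falls in the class 10 – <20.
L = 10, CF = 30, f = 13, h = 10.
P25 = 10 + ((35.5 − 30)/13)·10 = 10 + 4.23077 = 14.2308.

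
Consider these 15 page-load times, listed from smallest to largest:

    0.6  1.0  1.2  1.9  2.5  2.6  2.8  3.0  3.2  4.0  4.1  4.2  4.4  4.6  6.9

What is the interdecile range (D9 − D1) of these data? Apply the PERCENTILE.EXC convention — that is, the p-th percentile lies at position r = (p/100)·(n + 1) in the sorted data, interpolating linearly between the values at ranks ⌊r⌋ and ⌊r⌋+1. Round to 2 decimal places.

n = 15.
P10: r = 1.6; ranks 1–2 are 0.6, 1.0; interpolating gives 0.84.
P90: r = 14.4; ranks 14–15 are 4.6, 6.9; interpolating gives 5.52.
Difference: 5.52 − 0.84 = 4.68.

4.68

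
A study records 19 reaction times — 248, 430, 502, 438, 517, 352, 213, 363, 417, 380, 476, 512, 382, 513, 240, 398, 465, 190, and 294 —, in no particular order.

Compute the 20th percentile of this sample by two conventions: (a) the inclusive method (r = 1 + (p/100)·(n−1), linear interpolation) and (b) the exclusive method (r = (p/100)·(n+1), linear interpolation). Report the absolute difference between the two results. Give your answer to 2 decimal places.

27.60

Sorted: 190, 213, 240, 248, 294, 352, 363, 380, 382, 398, 417, 430, 438, 465, 476, 502, 512, 513, 517.
n = 19.
(a) r = 4.6; between ranks 4 (248) and 5 (294): 275.6.
(b) r = 4 → value at rank 4 = 248.
|275.6 − 248| = 27.6.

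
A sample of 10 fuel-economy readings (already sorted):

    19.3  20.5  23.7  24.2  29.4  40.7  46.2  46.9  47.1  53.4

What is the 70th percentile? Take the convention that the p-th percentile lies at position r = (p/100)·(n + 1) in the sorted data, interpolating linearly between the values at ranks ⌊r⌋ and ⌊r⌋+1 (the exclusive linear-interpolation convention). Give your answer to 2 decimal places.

n = 10.
r = (70/100)·(10 + 1) = 7.7.
Rank 7 is 46.2 and rank 8 is 46.9.
Interpolate: 46.2 + 0.7·(46.9 − 46.2) = 46.2 + 0.7·0.7 = 46.69.

46.69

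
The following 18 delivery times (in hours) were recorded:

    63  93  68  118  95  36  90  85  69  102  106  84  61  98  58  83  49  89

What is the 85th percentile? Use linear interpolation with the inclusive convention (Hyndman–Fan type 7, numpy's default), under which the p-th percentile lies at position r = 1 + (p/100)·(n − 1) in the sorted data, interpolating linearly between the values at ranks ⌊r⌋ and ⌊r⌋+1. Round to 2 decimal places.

99.80

Sorted: 36, 49, 58, 61, 63, 68, 69, 83, 84, 85, 89, 90, 93, 95, 98, 102, 106, 118.
n = 18.
r = 1 + (85/100)·(18 − 1) = 1 + 14.45 = 15.45.
Rank 15 is 98 and rank 16 is 102.
Interpolate: 98 + 0.45·(102 − 98) = 98 + 0.45·4 = 99.8.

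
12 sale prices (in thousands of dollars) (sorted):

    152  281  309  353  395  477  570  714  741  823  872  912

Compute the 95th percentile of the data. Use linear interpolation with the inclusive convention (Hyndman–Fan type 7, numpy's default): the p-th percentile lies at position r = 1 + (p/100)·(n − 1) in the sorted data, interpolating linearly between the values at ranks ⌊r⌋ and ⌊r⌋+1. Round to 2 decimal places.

890.00

n = 12.
r = 1 + (95/100)·(12 − 1) = 1 + 10.45 = 11.45.
Rank 11 is 872 and rank 12 is 912.
Interpolate: 872 + 0.45·(912 − 872) = 872 + 0.45·40 = 890.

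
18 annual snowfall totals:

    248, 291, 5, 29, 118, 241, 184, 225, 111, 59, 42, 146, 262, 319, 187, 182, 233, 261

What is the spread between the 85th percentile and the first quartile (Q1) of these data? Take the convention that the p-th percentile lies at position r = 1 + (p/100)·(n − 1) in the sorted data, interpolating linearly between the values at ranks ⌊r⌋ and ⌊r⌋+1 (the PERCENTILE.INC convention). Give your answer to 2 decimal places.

148.70

Sorted: 5, 29, 42, 59, 111, 118, 146, 182, 184, 187, 225, 233, 241, 248, 261, 262, 291, 319.
n = 18.
P25: r = 5.25; ranks 5–6 are 111, 118; interpolating gives 112.75.
P85: r = 15.45; ranks 15–16 are 261, 262; interpolating gives 261.45.
Difference: 261.45 − 112.75 = 148.7.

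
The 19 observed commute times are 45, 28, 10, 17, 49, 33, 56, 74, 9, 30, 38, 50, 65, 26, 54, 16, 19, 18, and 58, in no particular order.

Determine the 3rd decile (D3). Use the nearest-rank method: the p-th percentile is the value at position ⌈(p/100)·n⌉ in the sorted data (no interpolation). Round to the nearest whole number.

Sorted: 9, 10, 16, 17, 18, 19, 26, 28, 30, 33, 38, 45, 49, 50, 54, 56, 58, 65, 74.
n = 19.
Position = ⌈30/100 · 19⌉ = ⌈5.7⌉ = 6.
The value at rank 6 is 19.

19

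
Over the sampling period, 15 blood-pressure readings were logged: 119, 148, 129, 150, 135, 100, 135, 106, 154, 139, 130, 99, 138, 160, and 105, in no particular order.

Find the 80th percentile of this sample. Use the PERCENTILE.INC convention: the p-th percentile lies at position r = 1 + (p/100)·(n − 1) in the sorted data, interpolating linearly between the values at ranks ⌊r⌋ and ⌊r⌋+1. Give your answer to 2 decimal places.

148.40

Sorted: 99, 100, 105, 106, 119, 129, 130, 135, 135, 138, 139, 148, 150, 154, 160.
n = 15.
r = 1 + (80/100)·(15 − 1) = 1 + 11.2 = 12.2.
Rank 12 is 148 and rank 13 is 150.
Interpolate: 148 + 0.2·(150 − 148) = 148 + 0.2·2 = 148.4.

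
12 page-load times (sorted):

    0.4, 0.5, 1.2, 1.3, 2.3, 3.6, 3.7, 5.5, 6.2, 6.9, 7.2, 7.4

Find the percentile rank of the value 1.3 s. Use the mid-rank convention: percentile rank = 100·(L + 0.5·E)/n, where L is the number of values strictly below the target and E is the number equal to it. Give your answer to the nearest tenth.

Count below 1.3: L = 3; count equal: E = 1; n = 12.
Percentile rank = 100·(3 + 0.5·1)/12 = 100·3.5/12 = 29.17.

29.2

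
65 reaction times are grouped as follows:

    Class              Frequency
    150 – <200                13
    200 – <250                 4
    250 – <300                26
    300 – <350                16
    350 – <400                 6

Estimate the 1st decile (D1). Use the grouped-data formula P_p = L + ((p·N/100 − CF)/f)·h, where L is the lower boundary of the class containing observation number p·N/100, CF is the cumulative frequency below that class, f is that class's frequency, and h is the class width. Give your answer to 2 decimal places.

N = 65; target position k = 10/100 · 65 = 6.5.
Cumulative frequencies: 13, 17, 43, 59, 65.
Observation 6.5 falls in the class 150 – <200.
L = 150, CF = 0, f = 13, h = 50.
P10 = 150 + ((6.5 − 0)/13)·50 = 150 + 25 = 175.

175.00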